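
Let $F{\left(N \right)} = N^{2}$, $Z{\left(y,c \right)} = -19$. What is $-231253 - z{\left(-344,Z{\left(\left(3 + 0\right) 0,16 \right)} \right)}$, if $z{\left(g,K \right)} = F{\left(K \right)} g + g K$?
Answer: $-113605$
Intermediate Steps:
$z{\left(g,K \right)} = K g + g K^{2}$ ($z{\left(g,K \right)} = K^{2} g + g K = g K^{2} + K g = K g + g K^{2}$)
$-231253 - z{\left(-344,Z{\left(\left(3 + 0\right) 0,16 \right)} \right)} = -231253 - \left(-19\right) \left(-344\right) \left(1 - 19\right) = -231253 - \left(-19\right) \left(-344\right) \left(-18\right) = -231253 - -117648 = -231253 + 117648 = -113605$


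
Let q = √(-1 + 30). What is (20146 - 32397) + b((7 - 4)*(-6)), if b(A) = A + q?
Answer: -12269 + √29 ≈ -12264.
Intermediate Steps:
q = √29 ≈ 5.3852
b(A) = A + √29
(20146 - 32397) + b((7 - 4)*(-6)) = (20146 - 32397) + ((7 - 4)*(-6) + √29) = -12251 + (3*(-6) + √29) = -12251 + (-18 + √29) = -12269 + √29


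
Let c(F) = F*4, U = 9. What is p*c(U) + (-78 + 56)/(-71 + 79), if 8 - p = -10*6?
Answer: 9781/4 ≈ 2445.3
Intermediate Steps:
p = 68 (p = 8 - (-10)*6 = 8 - 1*(-60) = 8 + 60 = 68)
c(F) = 4*F
p*c(U) + (-78 + 56)/(-71 + 79) = 68*(4*9) + (-78 + 56)/(-71 + 79) = 68*36 - 22/8 = 2448 - 22*⅛ = 2448 - 11/4 = 9781/4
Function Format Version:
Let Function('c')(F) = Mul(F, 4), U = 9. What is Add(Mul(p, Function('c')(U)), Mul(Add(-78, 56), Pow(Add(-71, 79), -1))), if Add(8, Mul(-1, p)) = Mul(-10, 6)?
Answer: Rational(9781, 4) ≈ 2445.3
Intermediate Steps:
p = 68 (p = Add(8, Mul(-1, Mul(-10, 6))) = Add(8, Mul(-1, -60)) = Add(8, 60) = 68)
Function('c')(F) = Mul(4, F)
Add(Mul(p, Function('c')(U)), Mul(Add(-78, 56), Pow(Add(-71, 79), -1))) = Add(Mul(68, Mul(4, 9)), Mul(Add(-78, 56), Pow(Add(-71, 79), -1))) = Add(Mul(68, 36), Mul(-22, Pow(8, -1))) = Add(2448, Mul(-22, Rational(1, 8))) = Add(2448, Rational(-11, 4)) = Rational(9781, 4)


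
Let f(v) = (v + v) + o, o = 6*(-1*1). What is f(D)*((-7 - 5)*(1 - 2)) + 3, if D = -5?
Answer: -189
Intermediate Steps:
o = -6 (o = 6*(-1) = -6)
f(v) = -6 + 2*v (f(v) = (v + v) - 6 = 2*v - 6 = -6 + 2*v)
f(D)*((-7 - 5)*(1 - 2)) + 3 = (-6 + 2*(-5))*((-7 - 5)*(1 - 2)) + 3 = (-6 - 10)*(-12*(-1)) + 3 = -16*12 + 3 = -192 + 3 = -189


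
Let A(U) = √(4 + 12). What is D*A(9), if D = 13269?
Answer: 53076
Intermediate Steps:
A(U) = 4 (A(U) = √16 = 4)
D*A(9) = 13269*4 = 53076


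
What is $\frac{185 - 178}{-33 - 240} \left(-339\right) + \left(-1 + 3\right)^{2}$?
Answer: $\frac{165}{13} \approx 12.692$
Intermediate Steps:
$\frac{185 - 178}{-33 - 240} \left(-339\right) + \left(-1 + 3\right)^{2} = \frac{7}{-273} \left(-339\right) + 2^{2} = 7 \left(- \frac{1}{273}\right) \left(-339\right) + 4 = \left(- \frac{1}{39}\right) \left(-339\right) + 4 = \frac{113}{13} + 4 = \frac{165}{13}$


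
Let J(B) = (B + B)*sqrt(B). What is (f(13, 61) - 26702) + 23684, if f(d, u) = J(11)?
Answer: -3018 + 22*sqrt(11) ≈ -2945.0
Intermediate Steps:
J(B) = 2*B**(3/2) (J(B) = (2*B)*sqrt(B) = 2*B**(3/2))
f(d, u) = 22*sqrt(11) (f(d, u) = 2*11**(3/2) = 2*(11*sqrt(11)) = 22*sqrt(11))
(f(13, 61) - 26702) + 23684 = (22*sqrt(11) - 26702) + 23684 = (-26702 + 22*sqrt(11)) + 23684 = -3018 + 22*sqrt(11)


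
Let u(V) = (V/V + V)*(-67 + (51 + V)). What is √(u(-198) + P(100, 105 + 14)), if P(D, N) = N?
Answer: √42277 ≈ 205.61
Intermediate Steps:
u(V) = (1 + V)*(-16 + V)
√(u(-198) + P(100, 105 + 14)) = √((-16 + (-198)² - 15*(-198)) + (105 + 14)) = √((-16 + 39204 + 2970) + 119) = √(42158 + 119) = √42277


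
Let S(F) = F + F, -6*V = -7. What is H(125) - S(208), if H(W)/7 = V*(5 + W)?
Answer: 1937/3 ≈ 645.67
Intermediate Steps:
V = 7/6 (V = -⅙*(-7) = 7/6 ≈ 1.1667)
S(F) = 2*F
H(W) = 245/6 + 49*W/6 (H(W) = 7*(7*(5 + W)/6) = 7*(35/6 + 7*W/6) = 245/6 + 49*W/6)
H(125) - S(208) = (245/6 + (49/6)*125) - 2*208 = (245/6 + 6125/6) - 1*416 = 3185/3 - 416 = 1937/3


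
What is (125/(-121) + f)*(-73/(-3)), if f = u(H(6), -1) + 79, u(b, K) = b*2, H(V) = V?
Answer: 794678/363 ≈ 2189.2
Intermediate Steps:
u(b, K) = 2*b
f = 91 (f = 2*6 + 79 = 12 + 79 = 91)
(125/(-121) + f)*(-73/(-3)) = (125/(-121) + 91)*(-73/(-3)) = (125*(-1/121) + 91)*(-73*(-⅓)) = (-125/121 + 91)*(73/3) = (10886/121)*(73/3) = 794678/363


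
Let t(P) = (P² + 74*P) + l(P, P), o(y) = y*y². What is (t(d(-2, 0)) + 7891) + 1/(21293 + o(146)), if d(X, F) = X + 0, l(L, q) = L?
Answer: 24268407606/3133429 ≈ 7745.0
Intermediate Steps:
d(X, F) = X
o(y) = y³
t(P) = P² + 75*P (t(P) = (P² + 74*P) + P = P² + 75*P)
(t(d(-2, 0)) + 7891) + 1/(21293 + o(146)) = (-2*(75 - 2) + 7891) + 1/(21293 + 146³) = (-2*73 + 7891) + 1/(21293 + 3112136) = (-146 + 7891) + 1/3133429 = 7745 + 1/3133429 = 24268407606/3133429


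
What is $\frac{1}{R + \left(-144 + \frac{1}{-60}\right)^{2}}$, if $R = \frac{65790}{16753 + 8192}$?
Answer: $\frac{5986800}{124186812703} \approx 4.8208 \cdot 10^{-5}$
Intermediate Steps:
$R = \frac{4386}{1663}$ ($R = \frac{65790}{24945} = 65790 \cdot \frac{1}{24945} = \frac{4386}{1663} \approx 2.6374$)
$\frac{1}{R + \left(-144 + \frac{1}{-60}\right)^{2}} = \frac{1}{\frac{4386}{1663} + \left(-144 + \frac{1}{-60}\right)^{2}} = \frac{1}{\frac{4386}{1663} + \left(-144 - \frac{1}{60}\right)^{2}} = \frac{1}{\frac{4386}{1663} + \left(- \frac{8641}{60}\right)^{2}} = \frac{1}{\frac{4386}{1663} + \frac{74666881}{3600}} = \frac{1}{\frac{124186812703}{5986800}} = \frac{5986800}{124186812703}$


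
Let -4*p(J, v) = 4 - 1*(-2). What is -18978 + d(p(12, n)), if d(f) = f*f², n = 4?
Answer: -151851/8 ≈ -18981.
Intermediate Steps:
p(J, v) = -3/2 (p(J, v) = -(4 - 1*(-2))/4 = -(4 + 2)/4 = -¼*6 = -3/2)
d(f) = f³
-18978 + d(p(12, n)) = -18978 + (-3/2)³ = -18978 - 27/8 = -151851/8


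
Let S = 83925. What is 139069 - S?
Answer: 55144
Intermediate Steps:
139069 - S = 139069 - 1*83925 = 139069 - 83925 = 55144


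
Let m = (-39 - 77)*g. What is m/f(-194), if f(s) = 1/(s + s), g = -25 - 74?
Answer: -4455792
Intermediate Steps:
g = -99
f(s) = 1/(2*s)
m = 11484 (m = (-39 - 77)*(-99) = -116*(-99) = 11484)
m/f(-194) = 11484/(((½)/(-194))) = 11484/(((½)*(-1/194))) = 11484/(-1/388) = 11484*(-388) = -4455792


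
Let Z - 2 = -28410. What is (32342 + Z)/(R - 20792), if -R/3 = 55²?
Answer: -3934/29867 ≈ -0.13172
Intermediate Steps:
Z = -28408 (Z = 2 - 28410 = -28408)
R = -9075 (R = -3*55² = -3*3025 = -9075)
(32342 + Z)/(R - 20792) = (32342 - 28408)/(-9075 - 20792) = 3934/(-29867) = 3934*(-1/29867) = -3934/29867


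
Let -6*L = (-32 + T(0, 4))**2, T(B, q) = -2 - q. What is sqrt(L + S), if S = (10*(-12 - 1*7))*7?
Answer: 2*I*sqrt(3534)/3 ≈ 39.632*I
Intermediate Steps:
L = -722/3 (L = -(-32 + (-2 - 1*4))**2/6 = -(-32 + (-2 - 4))**2/6 = -(-32 - 6)**2/6 = -1/6*(-38)**2 = -1/6*1444 = -722/3 ≈ -240.67)
S = -1330 (S = (10*(-12 - 7))*7 = (10*(-19))*7 = -190*7 = -1330)
sqrt(L + S) = sqrt(-722/3 - 1330) = sqrt(-4712/3) = 2*I*sqrt(3534)/3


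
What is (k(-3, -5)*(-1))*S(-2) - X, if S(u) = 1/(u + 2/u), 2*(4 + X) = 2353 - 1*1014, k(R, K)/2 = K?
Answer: -4013/6 ≈ -668.83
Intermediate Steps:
k(R, K) = 2*K
X = 1331/2 (X = -4 + (2353 - 1*1014)/2 = -4 + (2353 - 1014)/2 = -4 + (1/2)*1339 = -4 + 1339/2 = 1331/2 ≈ 665.50)
(k(-3, -5)*(-1))*S(-2) - X = ((2*(-5))*(-1))*(-2/(2 + (-2)**2)) - 1*1331/2 = (-10*(-1))*(-2/(2 + 4)) - 1331/2 = 10*(-2/6) - 1331/2 = 10*(-2*1/6) - 1331/2 = 10*(-1/3) - 1331/2 = -10/3 - 1331/2 = -4013/6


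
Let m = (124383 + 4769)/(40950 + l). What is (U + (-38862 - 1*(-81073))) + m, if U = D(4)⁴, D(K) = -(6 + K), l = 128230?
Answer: 2208296533/42295 ≈ 52212.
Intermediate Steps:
D(K) = -6 - K
U = 10000 (U = (-6 - 1*4)⁴ = (-6 - 4)⁴ = (-10)⁴ = 10000)
m = 32288/42295 (m = (124383 + 4769)/(40950 + 128230) = 129152/169180 = 129152*(1/169180) = 32288/42295 ≈ 0.76340)
(U + (-38862 - 1*(-81073))) + m = (10000 + (-38862 - 1*(-81073))) + 32288/42295 = (10000 + (-38862 + 81073)) + 32288/42295 = (10000 + 42211) + 32288/42295 = 52211 + 32288/42295 = 2208296533/42295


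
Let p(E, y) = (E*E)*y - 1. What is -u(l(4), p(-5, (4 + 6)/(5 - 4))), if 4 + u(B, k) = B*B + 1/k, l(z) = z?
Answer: -2989/249 ≈ -12.004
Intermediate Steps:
p(E, y) = -1 + y*E² (p(E, y) = E²*y - 1 = y*E² - 1 = -1 + y*E²)
u(B, k) = -4 + B² + 1/k (u(B, k) = -4 + (B*B + 1/k) = -4 + (B² + 1/k) = -4 + B² + 1/k)
-u(l(4), p(-5, (4 + 6)/(5 - 4))) = -(-4 + 4² + 1/(-1 + ((4 + 6)/(5 - 4))*(-5)²)) = -(-4 + 16 + 1/(-1 + (10/1)*25)) = -(-4 + 16 + 1/(-1 + (10*1)*25)) = -(-4 + 16 + 1/(-1 + 10*25)) = -(-4 + 16 + 1/(-1 + 250)) = -(-4 + 16 + 1/249) = -1*2989/249 = -2989/249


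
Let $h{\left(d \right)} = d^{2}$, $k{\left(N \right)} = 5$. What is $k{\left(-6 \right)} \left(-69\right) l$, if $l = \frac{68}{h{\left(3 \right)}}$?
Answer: $- \frac{7820}{3} \approx -2606.7$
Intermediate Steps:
$l = \frac{68}{9}$ ($l = \frac{68}{3^{2}} = \frac{68}{9} \approx 7.5556$)
$k{\left(-6 \right)} \left(-69\right) l = 5 \left(-69\right) \frac{68}{9} = \left(-345\right) \frac{68}{9} = - \frac{7820}{3}$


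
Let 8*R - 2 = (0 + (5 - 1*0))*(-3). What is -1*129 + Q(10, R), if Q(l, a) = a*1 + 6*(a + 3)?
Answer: -979/8 ≈ -122.38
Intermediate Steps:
R = -13/8 (R = ¼ + ((0 + (5 - 1*0))*(-3))/8 = ¼ + ((0 + (5 + 0))*(-3))/8 = ¼ + ((0 + 5)*(-3))/8 = ¼ + (5*(-3))/8 = ¼ + (⅛)*(-15) = ¼ - 15/8 = -13/8 ≈ -1.6250)
Q(l, a) = 18 + 7*a (Q(l, a) = a + 6*(3 + a) = a + (18 + 6*a) = 18 + 7*a)
-1*129 + Q(10, R) = -1*129 + (18 + 7*(-13/8)) = -129 + (18 - 91/8) = -129 + 53/8 = -979/8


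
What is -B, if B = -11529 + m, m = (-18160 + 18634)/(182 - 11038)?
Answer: 62579649/5428 ≈ 11529.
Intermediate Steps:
m = -237/5428 (m = 474/(-10856) = 474*(-1/10856) = -237/5428 ≈ -0.043662)
B = -62579649/5428 (B = -11529 - 237/5428 = -62579649/5428 ≈ -11529.)
-B = -1*(-62579649/5428) = 62579649/5428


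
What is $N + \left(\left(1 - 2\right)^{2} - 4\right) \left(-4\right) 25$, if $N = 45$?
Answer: $345$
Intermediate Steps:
$N + \left(\left(1 - 2\right)^{2} - 4\right) \left(-4\right) 25 = 45 + \left(\left(1 - 2\right)^{2} - 4\right) \left(-4\right) 25 = 45 + \left(\left(-1\right)^{2} - 4\right) \left(-4\right) 25 = 45 + \left(1 - 4\right) \left(-4\right) 25 = 45 + \left(-3\right) \left(-4\right) 25 = 45 + 12 \cdot 25 = 45 + 300 = 345$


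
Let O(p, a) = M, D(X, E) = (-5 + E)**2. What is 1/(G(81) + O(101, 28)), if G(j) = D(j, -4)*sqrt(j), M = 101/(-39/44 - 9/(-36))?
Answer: 7/3992 ≈ 0.0017535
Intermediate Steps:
M = -1111/7 (M = 101/(-39*1/44 - 9*(-1/36)) = 101/(-39/44 + 1/4) = 101/(-7/11) = 101*(-11/7) = -1111/7 ≈ -158.71)
G(j) = 81*sqrt(j) (G(j) = (-5 - 4)**2*sqrt(j) = (-9)**2*sqrt(j) = 81*sqrt(j))
O(p, a) = -1111/7
1/(G(81) + O(101, 28)) = 1/(81*sqrt(81) - 1111/7) = 1/(81*9 - 1111/7) = 1/(729 - 1111/7) = 1/(3992/7) = 7/3992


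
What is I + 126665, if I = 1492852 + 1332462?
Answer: 2951979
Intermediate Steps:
I = 2825314
I + 126665 = 2825314 + 126665 = 2951979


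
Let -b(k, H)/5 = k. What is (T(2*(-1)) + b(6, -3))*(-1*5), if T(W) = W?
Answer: 160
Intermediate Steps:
b(k, H) = -5*k
(T(2*(-1)) + b(6, -3))*(-1*5) = (2*(-1) - 5*6)*(-1*5) = (-2 - 30)*(-5) = -32*(-5) = 160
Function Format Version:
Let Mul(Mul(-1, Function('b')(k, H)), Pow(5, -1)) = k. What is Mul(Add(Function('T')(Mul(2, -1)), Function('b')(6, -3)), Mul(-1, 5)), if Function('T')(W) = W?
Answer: 160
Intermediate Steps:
Function('b')(k, H) = Mul(-5, k)
Mul(Add(Function('T')(Mul(2, -1)), Function('b')(6, -3)), Mul(-1, 5)) = Mul(Add(Mul(2, -1), Mul(-5, 6)), Mul(-1, 5)) = Mul(Add(-2, -30), -5) = Mul(-32, -5) = 160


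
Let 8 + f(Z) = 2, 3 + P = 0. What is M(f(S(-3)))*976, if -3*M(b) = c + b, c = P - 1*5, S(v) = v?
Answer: 13664/3 ≈ 4554.7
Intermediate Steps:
P = -3 (P = -3 + 0 = -3)
c = -8 (c = -3 - 1*5 = -3 - 5 = -8)
f(Z) = -6 (f(Z) = -8 + 2 = -6)
M(b) = 8/3 - b/3 (M(b) = -(-8 + b)/3 = 8/3 - b/3)
M(f(S(-3)))*976 = (8/3 - 1/3*(-6))*976 = (8/3 + 2)*976 = (14/3)*976 = 13664/3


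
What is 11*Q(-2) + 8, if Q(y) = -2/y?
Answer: 19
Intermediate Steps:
11*Q(-2) + 8 = 11*(-2/(-2)) + 8 = 11*(-2*(-1/2)) + 8 = 11*1 + 8 = 11 + 8 = 19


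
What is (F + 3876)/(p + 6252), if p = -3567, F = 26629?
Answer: 6101/537 ≈ 11.361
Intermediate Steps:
(F + 3876)/(p + 6252) = (26629 + 3876)/(-3567 + 6252) = 30505/2685 = 30505*(1/2685) = 6101/537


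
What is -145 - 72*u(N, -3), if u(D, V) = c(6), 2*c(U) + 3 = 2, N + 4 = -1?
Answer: -109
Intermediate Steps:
N = -5 (N = -4 - 1 = -5)
c(U) = -½ (c(U) = -3/2 + (½)*2 = -3/2 + 1 = -½)
u(D, V) = -½
-145 - 72*u(N, -3) = -145 - 72*(-½) = -145 + 36 = -109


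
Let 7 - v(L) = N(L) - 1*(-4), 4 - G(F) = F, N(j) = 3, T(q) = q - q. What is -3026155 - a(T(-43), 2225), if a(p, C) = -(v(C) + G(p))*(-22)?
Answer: -3026243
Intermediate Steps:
T(q) = 0
G(F) = 4 - F
v(L) = 0 (v(L) = 7 - (3 - 1*(-4)) = 7 - (3 + 4) = 7 - 1*7 = 7 - 7 = 0)
a(p, C) = 88 - 22*p (a(p, C) = -(0 + (4 - p))*(-22) = -(4 - p)*(-22) = -(-88 + 22*p) = 88 - 22*p)
-3026155 - a(T(-43), 2225) = -3026155 - (88 - 22*0) = -3026155 - (88 + 0) = -3026155 - 1*88 = -3026155 - 88 = -3026243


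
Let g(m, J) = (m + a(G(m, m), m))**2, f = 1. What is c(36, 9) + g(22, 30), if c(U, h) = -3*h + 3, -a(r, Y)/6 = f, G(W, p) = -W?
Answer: 232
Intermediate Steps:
a(r, Y) = -6 (a(r, Y) = -6*1 = -6)
g(m, J) = (-6 + m)**2 (g(m, J) = (m - 6)**2 = (-6 + m)**2)
c(U, h) = 3 - 3*h
c(36, 9) + g(22, 30) = (3 - 3*9) + (-6 + 22)**2 = (3 - 27) + 16**2 = -24 + 256 = 232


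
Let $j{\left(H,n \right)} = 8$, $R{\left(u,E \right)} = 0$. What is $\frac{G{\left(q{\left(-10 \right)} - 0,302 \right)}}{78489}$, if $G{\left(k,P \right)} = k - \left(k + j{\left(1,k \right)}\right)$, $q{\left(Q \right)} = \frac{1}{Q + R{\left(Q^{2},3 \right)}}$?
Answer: $- \frac{8}{78489} \approx -0.00010193$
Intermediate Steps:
$q{\left(Q \right)} = \frac{1}{Q}$ ($q{\left(Q \right)} = \frac{1}{Q + 0} = \frac{1}{Q}$)
$G{\left(k,P \right)} = -8$ ($G{\left(k,P \right)} = k - \left(k + 8\right) = k - \left(8 + k\right) = -8$)
$\frac{G{\left(q{\left(-10 \right)} - 0,302 \right)}}{78489} = - \frac{8}{78489}$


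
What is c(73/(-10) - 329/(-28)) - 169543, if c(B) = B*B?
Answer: -67809279/400 ≈ -1.6952e+5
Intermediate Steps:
c(B) = B²
c(73/(-10) - 329/(-28)) - 169543 = (73/(-10) - 329/(-28))² - 169543 = (73*(-⅒) - 329*(-1/28))² - 169543 = (-73/10 + 47/4)² - 169543 = (89/20)² - 169543 = 7921/400 - 169543 = -67809279/400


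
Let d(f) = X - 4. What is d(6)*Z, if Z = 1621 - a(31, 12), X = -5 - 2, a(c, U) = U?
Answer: -17699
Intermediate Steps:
X = -7
Z = 1609 (Z = 1621 - 1*12 = 1621 - 12 = 1609)
d(f) = -11 (d(f) = -7 - 4 = -11)
d(6)*Z = -11*1609 = -17699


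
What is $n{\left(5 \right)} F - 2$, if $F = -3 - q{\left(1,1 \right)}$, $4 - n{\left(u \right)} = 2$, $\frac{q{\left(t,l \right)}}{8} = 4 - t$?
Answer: $-56$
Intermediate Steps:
$q{\left(t,l \right)} = 32 - 8 t$ ($q{\left(t,l \right)} = 8 \left(4 - t\right) = 32 - 8 t$)
$n{\left(u \right)} = 2$ ($n{\left(u \right)} = 4 - 2 = 2$)
$F = -27$ ($F = -3 - \left(32 - 8\right) = -3 - 24 = -27$)
$n{\left(5 \right)} F - 2 = 2 \left(-27\right) - 2 = -54 - 2 = -56$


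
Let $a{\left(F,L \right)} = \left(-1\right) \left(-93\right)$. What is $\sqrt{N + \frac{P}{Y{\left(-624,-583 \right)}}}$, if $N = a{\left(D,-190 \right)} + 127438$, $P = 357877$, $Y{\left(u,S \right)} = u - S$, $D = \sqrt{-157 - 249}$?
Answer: $\frac{7 \sqrt{4075646}}{41} \approx 344.68$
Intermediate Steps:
$D = i \sqrt{406}$ ($D = \sqrt{-406} = i \sqrt{406} \approx 20.149 i$)
$a{\left(F,L \right)} = 93$
$N = 127531$ ($N = 93 + 127438 = 127531$)
$\sqrt{N + \frac{P}{Y{\left(-624,-583 \right)}}} = \sqrt{127531 + \frac{357877}{-624 - -583}} = \sqrt{127531 + \frac{357877}{-624 + 583}} = \sqrt{127531 + \frac{357877}{-41}} = \sqrt{127531 + 357877 \left(- \frac{1}{41}\right)} = \sqrt{127531 - \frac{357877}{41}} = \sqrt{\frac{4870894}{41}} = \frac{7 \sqrt{4075646}}{41}$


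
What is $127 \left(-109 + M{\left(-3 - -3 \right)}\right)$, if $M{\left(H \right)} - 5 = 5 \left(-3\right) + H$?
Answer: $-15113$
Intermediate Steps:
$M{\left(H \right)} = -10 + H$ ($M{\left(H \right)} = 5 + \left(5 \left(-3\right) + H\right) = 5 + \left(-15 + H\right) = -10 + H$)
$127 \left(-109 + M{\left(-3 - -3 \right)}\right) = 127 \left(-109 - 10\right) = 127 \left(-119\right) = -15113$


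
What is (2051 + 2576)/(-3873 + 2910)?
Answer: -4627/963 ≈ -4.8048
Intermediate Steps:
(2051 + 2576)/(-3873 + 2910) = 4627/(-963) = 4627*(-1/963) = -4627/963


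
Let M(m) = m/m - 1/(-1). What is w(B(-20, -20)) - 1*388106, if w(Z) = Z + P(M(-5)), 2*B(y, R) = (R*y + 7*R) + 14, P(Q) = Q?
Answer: -387967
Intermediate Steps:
M(m) = 2 (M(m) = 1 - 1*(-1) = 1 + 1 = 2)
B(y, R) = 7 + 7*R/2 + R*y/2 (B(y, R) = ((R*y + 7*R) + 14)/2 = ((7*R + R*y) + 14)/2 = (14 + 7*R + R*y)/2 = 7 + 7*R/2 + R*y/2)
w(Z) = 2 + Z (w(Z) = Z + 2 = 2 + Z)
w(B(-20, -20)) - 1*388106 = (2 + (7 + (7/2)*(-20) + (1/2)*(-20)*(-20))) - 1*388106 = (2 + (7 - 70 + 200)) - 388106 = (2 + 137) - 388106 = 139 - 388106 = -387967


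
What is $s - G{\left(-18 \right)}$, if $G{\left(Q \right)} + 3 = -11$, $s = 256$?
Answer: $270$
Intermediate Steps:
$G{\left(Q \right)} = -14$ ($G{\left(Q \right)} = -3 - 11 = -14$)
$s - G{\left(-18 \right)} = 256 - -14 = 256 + 14 = 270$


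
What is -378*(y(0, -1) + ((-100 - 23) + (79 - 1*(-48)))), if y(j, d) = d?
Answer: -1134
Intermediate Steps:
-378*(y(0, -1) + ((-100 - 23) + (79 - 1*(-48)))) = -378*(-1 + ((-100 - 23) + (79 - 1*(-48)))) = -378*(-1 + (-123 + (79 + 48))) = -378*(-1 + (-123 + 127)) = -378*(-1 + 4) = -378*3 = -1134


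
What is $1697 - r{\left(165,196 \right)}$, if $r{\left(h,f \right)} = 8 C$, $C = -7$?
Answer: $1753$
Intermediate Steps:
$r{\left(h,f \right)} = -56$ ($r{\left(h,f \right)} = 8 \left(-7\right) = -56$)
$1697 - r{\left(165,196 \right)} = 1697 - -56 = 1697 + 56 = 1753$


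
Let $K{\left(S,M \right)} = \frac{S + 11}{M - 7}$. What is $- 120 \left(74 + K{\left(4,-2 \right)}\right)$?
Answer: $-8680$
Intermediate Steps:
$K{\left(S,M \right)} = \frac{11 + S}{-7 + M}$
$- 120 \left(74 + K{\left(4,-2 \right)}\right) = - 120 \left(74 + \frac{11 + 4}{-7 - 2}\right) = - 120 \left(74 + \frac{1}{-9} \cdot 15\right) = - 120 \left(74 - \frac{5}{3}\right) = \left(-120\right) \frac{217}{3} = -8680$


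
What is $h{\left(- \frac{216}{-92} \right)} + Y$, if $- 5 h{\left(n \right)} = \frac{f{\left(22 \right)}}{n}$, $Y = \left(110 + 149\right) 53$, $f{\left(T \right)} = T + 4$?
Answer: $\frac{1852846}{135} \approx 13725.0$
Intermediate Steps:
$f{\left(T \right)} = 4 + T$
$Y = 13727$ ($Y = 259 \cdot 53 = 13727$)
$h{\left(n \right)} = - \frac{26}{5 n}$ ($h{\left(n \right)} = - \frac{\left(4 + 22\right) \frac{1}{n}}{5} = - \frac{26 \frac{1}{n}}{5} = - \frac{26}{5 n}$)
$h{\left(- \frac{216}{-92} \right)} + Y = - \frac{26}{5 \left(- \frac{216}{-92}\right)} + 13727 = - \frac{26}{5 \left(\left(-216\right) \left(- \frac{1}{92}\right)\right)} + 13727 = - \frac{26}{5 \cdot \frac{54}{23}} + 13727 = \left(- \frac{26}{5}\right) \frac{23}{54} + 13727 = - \frac{299}{135} + 13727 = \frac{1852846}{135}$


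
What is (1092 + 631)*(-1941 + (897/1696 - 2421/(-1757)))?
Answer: -9955923900561/2979872 ≈ -3.3411e+6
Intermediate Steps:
(1092 + 631)*(-1941 + (897/1696 - 2421/(-1757))) = 1723*(-1941 + (897*(1/1696) - 2421*(-1/1757))) = 1723*(-1941 + (897/1696 + 2421/1757)) = 1723*(-1941 + 5682045/2979872) = 1723*(-5778249507/2979872) = -9955923900561/2979872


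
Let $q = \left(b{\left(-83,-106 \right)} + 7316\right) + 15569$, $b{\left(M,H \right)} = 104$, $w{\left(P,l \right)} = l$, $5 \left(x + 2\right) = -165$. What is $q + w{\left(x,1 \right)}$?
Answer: $22990$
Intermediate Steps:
$x = -35$ ($x = -2 + \frac{1}{5} \left(-165\right) = -2 - 33 = -35$)
$q = 22989$ ($q = \left(104 + 7316\right) + 15569 = 7420 + 15569 = 22989$)
$q + w{\left(x,1 \right)} = 22989 + 1 = 22990$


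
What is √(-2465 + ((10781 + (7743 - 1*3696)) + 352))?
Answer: √12715 ≈ 112.76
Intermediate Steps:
√(-2465 + ((10781 + (7743 - 1*3696)) + 352)) = √(-2465 + ((10781 + (7743 - 3696)) + 352)) = √(-2465 + ((10781 + 4047) + 352)) = √(-2465 + (14828 + 352)) = √(-2465 + 15180) = √12715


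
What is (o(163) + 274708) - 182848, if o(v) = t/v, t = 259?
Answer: 14973439/163 ≈ 91862.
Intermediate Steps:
o(v) = 259/v
(o(163) + 274708) - 182848 = (259/163 + 274708) - 182848 = 44777663/163 - 182848 = 14973439/163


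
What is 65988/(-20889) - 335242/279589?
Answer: -2828043230/648926069 ≈ -4.3580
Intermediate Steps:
65988/(-20889) - 335242/279589 = 65988*(-1/20889) - 335242*1/279589 = -7332/2321 - 335242/279589 = -2828043230/648926069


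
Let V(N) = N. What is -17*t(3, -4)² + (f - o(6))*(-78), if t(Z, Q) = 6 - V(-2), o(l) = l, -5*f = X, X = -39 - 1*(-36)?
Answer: -3334/5 ≈ -666.80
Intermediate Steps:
X = -3 (X = -39 + 36 = -3)
f = ⅗ (f = -⅕*(-3) = ⅗ ≈ 0.60000)
t(Z, Q) = 8 (t(Z, Q) = 6 - 1*(-2) = 6 + 2 = 8)
-17*t(3, -4)² + (f - o(6))*(-78) = -17*8² + (⅗ - 1*6)*(-78) = -17*64 + (⅗ - 6)*(-78) = -1088 - 27/5*(-78) = -1088 + 2106/5 = -3334/5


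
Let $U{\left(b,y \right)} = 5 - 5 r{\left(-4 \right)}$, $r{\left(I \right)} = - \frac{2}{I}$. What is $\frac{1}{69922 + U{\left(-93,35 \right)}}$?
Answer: $\frac{2}{139849} \approx 1.4301 \cdot 10^{-5}$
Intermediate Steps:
$U{\left(b,y \right)} = \frac{5}{2}$ ($U{\left(b,y \right)} = 5 - 5 \left(- \frac{2}{-4}\right) = 5 - 5 \left(\left(-2\right) \left(- \frac{1}{4}\right)\right) = 5 - \frac{5}{2} = \frac{5}{2}$)
$\frac{1}{69922 + U{\left(-93,35 \right)}} = \frac{1}{69922 + \frac{5}{2}} = \frac{1}{\frac{139849}{2}} = \frac{2}{139849}$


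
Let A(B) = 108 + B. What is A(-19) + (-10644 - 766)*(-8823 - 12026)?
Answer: 237887179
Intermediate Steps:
A(-19) + (-10644 - 766)*(-8823 - 12026) = (108 - 19) + (-10644 - 766)*(-8823 - 12026) = 89 - 11410*(-20849) = 89 + 237887090 = 237887179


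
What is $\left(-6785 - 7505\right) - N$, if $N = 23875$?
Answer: $-38165$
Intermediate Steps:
$\left(-6785 - 7505\right) - N = \left(-6785 - 7505\right) - 23875 = -14290 - 23875 = -38165$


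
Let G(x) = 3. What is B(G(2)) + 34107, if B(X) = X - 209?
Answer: 33901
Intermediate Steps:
B(X) = -209 + X
B(G(2)) + 34107 = (-209 + 3) + 34107 = -206 + 34107 = 33901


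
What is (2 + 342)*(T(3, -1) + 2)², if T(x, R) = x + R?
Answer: 5504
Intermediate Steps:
T(x, R) = R + x
(2 + 342)*(T(3, -1) + 2)² = (2 + 342)*((-1 + 3) + 2)² = 344*(2 + 2)² = 344*4² = 344*16 = 5504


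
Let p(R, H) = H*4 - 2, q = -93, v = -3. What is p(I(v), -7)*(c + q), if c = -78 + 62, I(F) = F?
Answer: 3270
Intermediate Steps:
p(R, H) = -2 + 4*H (p(R, H) = 4*H - 2 = -2 + 4*H)
c = -16
p(I(v), -7)*(c + q) = (-2 + 4*(-7))*(-16 - 93) = (-2 - 28)*(-109) = -30*(-109) = 3270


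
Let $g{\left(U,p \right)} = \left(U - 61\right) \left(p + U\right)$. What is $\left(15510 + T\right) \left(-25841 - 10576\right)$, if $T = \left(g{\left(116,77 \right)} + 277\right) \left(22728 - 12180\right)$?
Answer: $-4184470839942$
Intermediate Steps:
$g{\left(U,p \right)} = \left(-61 + U\right) \left(U + p\right)$
$T = 114888816$ ($T = \left(\left(116^{2} - 7076 - 4697 + 116 \cdot 77\right) + 277\right) \left(22728 - 12180\right) = \left(\left(13456 - 7076 - 4697 + 8932\right) + 277\right) 10548 = \left(10615 + 277\right) 10548 = 10892 \cdot 10548 = 114888816$)
$\left(15510 + T\right) \left(-25841 - 10576\right) = \left(15510 + 114888816\right) \left(-25841 - 10576\right) = 114904326 \left(-36417\right) = -4184470839942$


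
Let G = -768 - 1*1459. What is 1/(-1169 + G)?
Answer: -1/3396 ≈ -0.00029446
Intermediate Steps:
G = -2227 (G = -768 - 1459 = -2227)
1/(-1169 + G) = 1/(-1169 - 2227) = 1/(-3396) = -1/3396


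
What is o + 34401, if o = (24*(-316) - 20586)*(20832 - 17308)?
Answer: -99236679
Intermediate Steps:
o = -99271080 (o = (-7584 - 20586)*3524 = -28170*3524 = -99271080)
o + 34401 = -99271080 + 34401 = -99236679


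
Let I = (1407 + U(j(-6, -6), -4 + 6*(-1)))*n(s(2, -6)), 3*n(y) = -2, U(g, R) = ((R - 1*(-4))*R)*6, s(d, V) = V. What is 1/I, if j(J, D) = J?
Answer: -1/1178 ≈ -0.00084890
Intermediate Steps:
U(g, R) = 6*R*(4 + R) (U(g, R) = ((R + 4)*R)*6 = ((4 + R)*R)*6 = (R*(4 + R))*6 = 6*R*(4 + R))
n(y) = -⅔ (n(y) = (⅓)*(-2) = -⅔)
I = -1178 (I = (1407 + 6*(-4 + 6*(-1))*(4 + (-4 + 6*(-1))))*(-⅔) = (1407 + 6*(-4 - 6)*(4 + (-4 - 6)))*(-⅔) = (1407 + 6*(-10)*(4 - 10))*(-⅔) = (1407 + 6*(-10)*(-6))*(-⅔) = (1407 + 360)*(-⅔) = 1767*(-⅔) = -1178)
1/I = 1/(-1178) = -1/1178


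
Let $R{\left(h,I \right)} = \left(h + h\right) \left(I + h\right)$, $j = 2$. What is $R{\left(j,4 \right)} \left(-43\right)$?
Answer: $-1032$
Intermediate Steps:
$R{\left(h,I \right)} = 2 h \left(I + h\right)$
$R{\left(j,4 \right)} \left(-43\right) = 2 \cdot 2 \left(4 + 2\right) \left(-43\right) = 2 \cdot 2 \cdot 6 \left(-43\right) = 24 \left(-43\right) = -1032$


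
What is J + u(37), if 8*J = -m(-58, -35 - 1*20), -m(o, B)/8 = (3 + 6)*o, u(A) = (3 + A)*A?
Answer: 958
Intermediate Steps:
u(A) = A*(3 + A)
m(o, B) = -72*o (m(o, B) = -8*(3 + 6)*o = -72*o)
J = -522 (J = (-(-72)*(-58))/8 = (-1*4176)/8 = (1/8)*(-4176) = -522)
J + u(37) = -522 + 37*(3 + 37) = -522 + 37*40 = -522 + 1480 = 958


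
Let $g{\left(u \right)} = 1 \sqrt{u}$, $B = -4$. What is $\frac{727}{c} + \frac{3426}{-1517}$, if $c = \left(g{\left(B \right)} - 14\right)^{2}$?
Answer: $\frac{1167327}{948125} + \frac{5089 i}{5000} \approx 1.2312 + 1.0178 i$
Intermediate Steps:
$g{\left(u \right)} = \sqrt{u}$
$c = \left(-14 + 2 i\right)^{2}$ ($c = \left(\sqrt{-4} - 14\right)^{2} = \left(2 i - 14\right)^{2} = \left(-14 + 2 i\right)^{2} \approx 192.0 - 56.0 i$)
$\frac{727}{c} + \frac{3426}{-1517} = \frac{727}{192 - 56 i} + \frac{3426}{-1517} = 727 \frac{192 + 56 i}{40000} + 3426 \left(- \frac{1}{1517}\right) = \frac{727 \left(192 + 56 i\right)}{40000} - \frac{3426}{1517} = - \frac{3426}{1517} + \frac{727 \left(192 + 56 i\right)}{40000}$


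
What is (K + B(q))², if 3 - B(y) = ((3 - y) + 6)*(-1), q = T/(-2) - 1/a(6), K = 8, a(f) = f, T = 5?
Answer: 4624/9 ≈ 513.78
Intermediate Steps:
q = -8/3 (q = 5/(-2) - 1/6 = 5*(-½) - 1*⅙ = -5/2 - ⅙ = -8/3 ≈ -2.6667)
B(y) = 12 - y (B(y) = 3 - ((3 - y) + 6)*(-1) = 3 - (9 - y)*(-1) = 3 - (-9 + y) = 3 + (9 - y) = 12 - y)
(K + B(q))² = (8 + (12 - 1*(-8/3)))² = (8 + (12 + 8/3))² = (8 + 44/3)² = (68/3)² = 4624/9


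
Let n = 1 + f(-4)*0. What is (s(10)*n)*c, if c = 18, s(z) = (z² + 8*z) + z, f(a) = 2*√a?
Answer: 3420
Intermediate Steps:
s(z) = z² + 9*z
n = 1 (n = 1 + (2*√(-4))*0 = 1 + (2*(2*I))*0 = 1 + (4*I)*0 = 1 + 0 = 1)
(s(10)*n)*c = ((10*(9 + 10))*1)*18 = ((10*19)*1)*18 = (190*1)*18 = 190*18 = 3420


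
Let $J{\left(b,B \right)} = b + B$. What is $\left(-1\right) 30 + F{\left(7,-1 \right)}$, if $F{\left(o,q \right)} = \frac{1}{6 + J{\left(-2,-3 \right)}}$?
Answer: $-29$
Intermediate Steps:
$J{\left(b,B \right)} = B + b$
$F{\left(o,q \right)} = 1$ ($F{\left(o,q \right)} = \frac{1}{6 - 5} = 1^{-1} = 1$)
$\left(-1\right) 30 + F{\left(7,-1 \right)} = \left(-1\right) 30 + 1 = -30 + 1 = -29$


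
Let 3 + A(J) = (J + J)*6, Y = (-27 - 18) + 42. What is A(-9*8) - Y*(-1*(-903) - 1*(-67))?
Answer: 2043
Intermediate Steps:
Y = -3 (Y = -45 + 42 = -3)
A(J) = -3 + 12*J (A(J) = -3 + (J + J)*6 = -3 + (2*J)*6 = -3 + 12*J)
A(-9*8) - Y*(-1*(-903) - 1*(-67)) = (-3 + 12*(-9*8)) - (-3)*(-1*(-903) - 1*(-67)) = (-3 + 12*(-72)) - (-3)*(903 + 67) = (-3 - 864) - (-3)*970 = -867 - 1*(-2910) = -867 + 2910 = 2043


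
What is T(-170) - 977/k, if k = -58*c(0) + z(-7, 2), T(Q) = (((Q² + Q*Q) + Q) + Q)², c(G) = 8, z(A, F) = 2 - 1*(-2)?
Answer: 1518759736977/460 ≈ 3.3017e+9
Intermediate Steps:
z(A, F) = 4 (z(A, F) = 2 + 2 = 4)
T(Q) = (2*Q + 2*Q²)² (T(Q) = (((Q² + Q²) + Q) + Q)² = ((2*Q² + Q) + Q)² = ((Q + 2*Q²) + Q)² = (2*Q + 2*Q²)²)
k = -460 (k = -58*8 + 4 = -464 + 4 = -460)
T(-170) - 977/k = 4*(-170)²*(1 - 170)² - 977/(-460) = 4*28900*(-169)² - 977*(-1/460) = 4*28900*28561 + 977/460 = 3301651600 + 977/460 = 1518759736977/460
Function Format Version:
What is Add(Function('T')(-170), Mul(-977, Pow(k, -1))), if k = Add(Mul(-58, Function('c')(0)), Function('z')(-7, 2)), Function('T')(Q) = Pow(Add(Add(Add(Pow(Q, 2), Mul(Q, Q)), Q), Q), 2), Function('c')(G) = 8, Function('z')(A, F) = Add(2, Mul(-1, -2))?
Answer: Rational(1518759736977, 460) ≈ 3.3017e+9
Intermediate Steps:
Function('z')(A, F) = 4 (Function('z')(A, F) = Add(2, 2) = 4)
Function('T')(Q) = Pow(Add(Mul(2, Q), Mul(2, Pow(Q, 2))), 2) (Function('T')(Q) = Pow(Add(Add(Add(Pow(Q, 2), Pow(Q, 2)), Q), Q), 2) = Pow(Add(Add(Mul(2, Pow(Q, 2)), Q), Q), 2) = Pow(Add(Add(Q, Mul(2, Pow(Q, 2))), Q), 2) = Pow(Add(Mul(2, Q), Mul(2, Pow(Q, 2))), 2))
k = -460 (k = Add(Mul(-58, 8), 4) = Add(-464, 4) = -460)
Add(Function('T')(-170), Mul(-977, Pow(k, -1))) = Add(Mul(4, Pow(-170, 2), Pow(Add(1, -170), 2)), Mul(-977, Pow(-460, -1))) = Add(Mul(4, 28900, Pow(-169, 2)), Mul(-977, Rational(-1, 460))) = Add(Mul(4, 28900, 28561), Rational(977, 460)) = Add(3301651600, Rational(977, 460)) = Rational(1518759736977, 460)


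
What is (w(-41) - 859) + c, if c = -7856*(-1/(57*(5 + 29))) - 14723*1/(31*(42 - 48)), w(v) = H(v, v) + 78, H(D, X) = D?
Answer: -14795017/20026 ≈ -738.79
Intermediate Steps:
w(v) = 78 + v (w(v) = v + 78 = 78 + v)
c = 1666355/20026 (c = -7856/((-57*34)) - 14723/((-6*31)) = -7856/(-1938) - 14723/(-186) = -7856*(-1/1938) - 14723*(-1/186) = 3928/969 + 14723/186 = 1666355/20026 ≈ 83.210)
(w(-41) - 859) + c = ((78 - 41) - 859) + 1666355/20026 = (37 - 859) + 1666355/20026 = -822 + 1666355/20026 = -14795017/20026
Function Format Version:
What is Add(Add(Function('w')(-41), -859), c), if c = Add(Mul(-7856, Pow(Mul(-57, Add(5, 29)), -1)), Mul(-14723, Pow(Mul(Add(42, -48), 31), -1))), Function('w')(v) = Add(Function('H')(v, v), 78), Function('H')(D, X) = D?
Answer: Rational(-14795017, 20026) ≈ -738.79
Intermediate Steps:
Function('w')(v) = Add(78, v) (Function('w')(v) = Add(v, 78) = Add(78, v))
c = Rational(1666355, 20026) (c = Add(Mul(-7856, Pow(Mul(-57, 34), -1)), Mul(-14723, Pow(Mul(-6, 31), -1))) = Add(Mul(-7856, Pow(-1938, -1)), Mul(-14723, Pow(-186, -1))) = Add(Mul(-7856, Rational(-1, 1938)), Mul(-14723, Rational(-1, 186))) = Add(Rational(3928, 969), Rational(14723, 186)) = Rational(1666355, 20026) ≈ 83.210)
Add(Add(Function('w')(-41), -859), c) = Add(Add(Add(78, -41), -859), Rational(1666355, 20026)) = Add(Add(37, -859), Rational(1666355, 20026)) = Add(-822, Rational(1666355, 20026)) = Rational(-14795017, 20026)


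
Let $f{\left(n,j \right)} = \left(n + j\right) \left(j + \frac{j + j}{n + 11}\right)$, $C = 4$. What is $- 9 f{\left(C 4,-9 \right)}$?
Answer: $609$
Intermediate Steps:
$f{\left(n,j \right)} = \left(j + n\right) \left(j + \frac{2 j}{11 + n}\right)$
$- 9 f{\left(C 4,-9 \right)} = - 9 \left(- \frac{9 \left(\left(4 \cdot 4\right)^{2} + 13 \left(-9\right) + 13 \cdot 4 \cdot 4 - 9 \cdot 4 \cdot 4\right)}{11 + 4 \cdot 4}\right) = - 9 \left(- \frac{9 \left(16^{2} - 117 + 13 \cdot 16 - 144\right)}{11 + 16}\right) = - 9 \left(- \frac{9 \left(256 - 117 + 208 - 144\right)}{27}\right) = - 9 \left(\left(-9\right) \frac{1}{27} \cdot 203\right) = \left(-9\right) \left(- \frac{203}{3}\right) = 609$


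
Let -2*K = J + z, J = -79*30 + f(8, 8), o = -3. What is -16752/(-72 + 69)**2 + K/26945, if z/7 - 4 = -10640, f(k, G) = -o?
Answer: -300691303/161670 ≈ -1859.9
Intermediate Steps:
f(k, G) = 3 (f(k, G) = -1*(-3) = 3)
z = -74452 (z = 28 + 7*(-10640) = 28 - 74480 = -74452)
J = -2367 (J = -79*30 + 3 = -2370 + 3 = -2367)
K = 76819/2 (K = -(-2367 - 74452)/2 = -1/2*(-76819) = 76819/2 ≈ 38410.)
-16752/(-72 + 69)**2 + K/26945 = -16752/(-72 + 69)**2 + (76819/2)/26945 = -16752/((-3)**2) + (76819/2)*(1/26945) = -16752/9 + 76819/53890 = -16752*1/9 + 76819/53890 = -5584/3 + 76819/53890 = -300691303/161670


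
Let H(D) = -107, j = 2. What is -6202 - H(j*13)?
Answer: -6095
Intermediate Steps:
-6202 - H(j*13) = -6202 - 1*(-107) = -6202 + 107 = -6095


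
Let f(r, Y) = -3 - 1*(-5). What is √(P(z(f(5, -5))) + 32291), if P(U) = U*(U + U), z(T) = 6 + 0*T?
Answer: √32363 ≈ 179.90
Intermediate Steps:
f(r, Y) = 2 (f(r, Y) = -3 + 5 = 2)
z(T) = 6 (z(T) = 6 + 0 = 6)
P(U) = 2*U² (P(U) = U*(2*U) = 2*U²)
√(P(z(f(5, -5))) + 32291) = √(2*6² + 32291) = √(2*36 + 32291) = √(72 + 32291) = √32363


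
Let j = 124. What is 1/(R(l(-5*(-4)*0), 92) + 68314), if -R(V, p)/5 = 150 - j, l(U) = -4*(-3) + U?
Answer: 1/68184 ≈ 1.4666e-5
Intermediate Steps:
l(U) = 12 + U
R(V, p) = -130 (R(V, p) = -5*(150 - 1*124) = -5*(150 - 124) = -5*26 = -130)
1/(R(l(-5*(-4)*0), 92) + 68314) = 1/(-130 + 68314) = 1/68184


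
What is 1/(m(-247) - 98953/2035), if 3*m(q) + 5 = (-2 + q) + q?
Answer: -2035/438798 ≈ -0.0046377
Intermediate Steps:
m(q) = -7/3 + 2*q/3 (m(q) = -5/3 + ((-2 + q) + q)/3 = -5/3 + (-2 + 2*q)/3 = -5/3 + (-2/3 + 2*q/3) = -7/3 + 2*q/3)
1/(m(-247) - 98953/2035) = 1/((-7/3 + (2/3)*(-247)) - 98953/2035) = 1/((-7/3 - 494/3) - 98953*1/2035) = 1/(-167 - 98953/2035) = 1/(-438798/2035) = -2035/438798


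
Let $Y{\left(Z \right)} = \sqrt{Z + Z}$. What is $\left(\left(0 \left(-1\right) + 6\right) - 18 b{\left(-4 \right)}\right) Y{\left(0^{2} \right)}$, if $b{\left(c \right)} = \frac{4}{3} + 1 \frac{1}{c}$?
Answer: $0$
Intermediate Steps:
$Y{\left(Z \right)} = \sqrt{2} \sqrt{Z}$ ($Y{\left(Z \right)} = \sqrt{2 Z} = \sqrt{2} \sqrt{Z}$)
$b{\left(c \right)} = \frac{4}{3} + \frac{1}{c}$ ($b{\left(c \right)} = 4 \cdot \frac{1}{3} + \frac{1}{c} = \frac{4}{3} + \frac{1}{c}$)
$\left(\left(0 \left(-1\right) + 6\right) - 18 b{\left(-4 \right)}\right) Y{\left(0^{2} \right)} = \left(\left(0 \left(-1\right) + 6\right) - 18 \left(\frac{4}{3} + \frac{1}{-4}\right)\right) \sqrt{2} \sqrt{0^{2}} = \left(\left(0 + 6\right) - 18 \left(\frac{4}{3} - \frac{1}{4}\right)\right) \sqrt{2} \sqrt{0} = \left(6 - \frac{39}{2}\right) \sqrt{2} \cdot 0 = \left(6 - \frac{39}{2}\right) 0 = \left(- \frac{27}{2}\right) 0 = 0$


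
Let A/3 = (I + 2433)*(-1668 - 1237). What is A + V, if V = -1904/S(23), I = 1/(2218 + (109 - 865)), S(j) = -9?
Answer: -278994197797/13158 ≈ -2.1203e+7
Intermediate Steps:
I = 1/1462 (I = 1/(2218 - 756) = 1/1462 ≈ 0.00068399)
V = 1904/9 (V = -1904/(-9) = -1904*(-⅑) = 1904/9 ≈ 211.56)
A = -30999664605/1462 (A = 3*((1/1462 + 2433)*(-1668 - 1237)) = 3*((3557047/1462)*(-2905)) = 3*(-10333221535/1462) = -30999664605/1462 ≈ -2.1204e+7)
A + V = -30999664605/1462 + 1904/9 = -278994197797/13158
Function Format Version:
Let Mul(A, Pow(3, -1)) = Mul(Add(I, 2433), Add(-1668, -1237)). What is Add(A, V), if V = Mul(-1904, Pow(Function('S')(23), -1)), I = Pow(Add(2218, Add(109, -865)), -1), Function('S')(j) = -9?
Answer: Rational(-278994197797, 13158) ≈ -2.1203e+7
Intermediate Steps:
I = Rational(1, 1462) (I = Pow(Add(2218, -756), -1) = Pow(1462, -1) = Rational(1, 1462) ≈ 0.00068399)
V = Rational(1904, 9) (V = Mul(-1904, Pow(-9, -1)) = Mul(-1904, Rational(-1, 9)) = Rational(1904, 9) ≈ 211.56)
A = Rational(-30999664605, 1462) (A = Mul(3, Mul(Add(Rational(1, 1462), 2433), Add(-1668, -1237))) = Mul(3, Mul(Rational(3557047, 1462), -2905)) = Mul(3, Rational(-10333221535, 1462)) = Rational(-30999664605, 1462) ≈ -2.1204e+7)
Add(A, V) = Add(Rational(-30999664605, 1462), Rational(1904, 9)) = Rational(-278994197797, 13158)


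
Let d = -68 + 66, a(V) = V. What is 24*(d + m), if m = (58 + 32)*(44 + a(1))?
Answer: 97152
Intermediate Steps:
d = -2
m = 4050 (m = (58 + 32)*(44 + 1) = 90*45 = 4050)
24*(d + m) = 24*(-2 + 4050) = 24*4048 = 97152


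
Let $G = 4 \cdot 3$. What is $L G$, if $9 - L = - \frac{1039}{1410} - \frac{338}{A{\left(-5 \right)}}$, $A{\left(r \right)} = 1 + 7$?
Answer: $\frac{146603}{235} \approx 623.84$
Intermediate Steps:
$A{\left(r \right)} = 8$
$G = 12$
$L = \frac{146603}{2820}$ ($L = 9 - \left(- \frac{1039}{1410} - \frac{338}{8}\right) = 9 - \left(\left(-1039\right) \frac{1}{1410} - \frac{169}{4}\right) = 9 - \left(- \frac{1039}{1410} - \frac{169}{4}\right) = 9 - - \frac{121223}{2820} = 9 + \frac{121223}{2820} = \frac{146603}{2820} \approx 51.987$)
$L G = \frac{146603}{2820} \cdot 12 = \frac{146603}{235}$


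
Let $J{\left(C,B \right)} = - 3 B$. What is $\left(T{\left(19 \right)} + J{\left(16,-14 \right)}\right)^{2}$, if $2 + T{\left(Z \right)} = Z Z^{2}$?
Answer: $47596201$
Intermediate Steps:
$T{\left(Z \right)} = -2 + Z^{3}$ ($T{\left(Z \right)} = -2 + Z Z^{2} = -2 + Z^{3}$)
$\left(T{\left(19 \right)} + J{\left(16,-14 \right)}\right)^{2} = \left(\left(-2 + 19^{3}\right) - -42\right)^{2} = \left(\left(-2 + 6859\right) + 42\right)^{2} = \left(6857 + 42\right)^{2} = 6899^{2} = 47596201$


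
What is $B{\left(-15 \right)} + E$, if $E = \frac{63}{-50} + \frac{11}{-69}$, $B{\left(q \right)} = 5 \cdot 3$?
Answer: $\frac{46853}{3450} \approx 13.581$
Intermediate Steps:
$B{\left(q \right)} = 15$
$E = - \frac{4897}{3450}$ ($E = 63 \left(- \frac{1}{50}\right) + 11 \left(- \frac{1}{69}\right) = - \frac{63}{50} - \frac{11}{69} = - \frac{4897}{3450} \approx -1.4194$)
$B{\left(-15 \right)} + E = 15 - \frac{4897}{3450} = \frac{46853}{3450}$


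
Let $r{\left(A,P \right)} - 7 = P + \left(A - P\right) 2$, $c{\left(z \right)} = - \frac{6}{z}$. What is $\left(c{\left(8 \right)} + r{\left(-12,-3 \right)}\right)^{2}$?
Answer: $\frac{3481}{16} \approx 217.56$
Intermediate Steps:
$r{\left(A,P \right)} = 7 - P + 2 A$ ($r{\left(A,P \right)} = 7 + \left(P + \left(A - P\right) 2\right) = 7 + \left(P + \left(- 2 P + 2 A\right)\right) = 7 + \left(- P + 2 A\right) = 7 - P + 2 A$)
$\left(c{\left(8 \right)} + r{\left(-12,-3 \right)}\right)^{2} = \left(- \frac{6}{8} + \left(7 - -3 + 2 \left(-12\right)\right)\right)^{2} = \left(\left(-6\right) \frac{1}{8} + \left(7 + 3 - 24\right)\right)^{2} = \left(- \frac{3}{4} - 14\right)^{2} = \left(- \frac{59}{4}\right)^{2} = \frac{3481}{16}$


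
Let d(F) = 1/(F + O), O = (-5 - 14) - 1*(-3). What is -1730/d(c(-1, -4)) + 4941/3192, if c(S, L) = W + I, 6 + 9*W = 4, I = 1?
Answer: 252193463/9576 ≈ 26336.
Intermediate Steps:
W = -2/9 (W = -⅔ + (⅑)*4 = -⅔ + 4/9 = -2/9 ≈ -0.22222)
c(S, L) = 7/9 (c(S, L) = -2/9 + 1 = 7/9)
O = -16 (O = -19 + 3 = -16)
d(F) = 1/(-16 + F) (d(F) = 1/(F - 16) = 1/(-16 + F))
-1730/d(c(-1, -4)) + 4941/3192 = -1730/(1/(-16 + 7/9)) + 4941/3192 = -1730/(1/(-137/9)) + 4941*(1/3192) = -1730/(-9/137) + 1647/1064 = -1730*(-137/9) + 1647/1064 = 237010/9 + 1647/1064 = 252193463/9576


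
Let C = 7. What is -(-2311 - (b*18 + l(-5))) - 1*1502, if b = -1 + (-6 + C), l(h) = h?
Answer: 804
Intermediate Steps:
b = 0 (b = -1 + (-6 + 7) = -1 + 1 = 0)
-(-2311 - (b*18 + l(-5))) - 1*1502 = -(-2311 - (0*18 - 5)) - 1*1502 = -(-2311 - (0 - 5)) - 1502 = -(-2311 - 1*(-5)) - 1502 = -(-2311 + 5) - 1502 = -1*(-2306) - 1502 = 2306 - 1502 = 804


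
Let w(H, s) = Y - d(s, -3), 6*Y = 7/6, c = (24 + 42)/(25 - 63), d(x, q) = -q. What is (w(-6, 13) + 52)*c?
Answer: -19481/228 ≈ -85.443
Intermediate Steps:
c = -33/19 (c = 66/(-38) = 66*(-1/38) = -33/19 ≈ -1.7368)
Y = 7/36 (Y = (7/6)/6 = (7*(1/6))/6 = (1/6)*(7/6) = 7/36 ≈ 0.19444)
w(H, s) = -101/36 (w(H, s) = 7/36 - (-1)*(-3) = 7/36 - 1*3 = 7/36 - 3 = -101/36)
(w(-6, 13) + 52)*c = (-101/36 + 52)*(-33/19) = (1771/36)*(-33/19) = -19481/228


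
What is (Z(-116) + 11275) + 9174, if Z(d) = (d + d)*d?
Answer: 47361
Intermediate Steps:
Z(d) = 2*d**2 (Z(d) = (2*d)*d = 2*d**2)
(Z(-116) + 11275) + 9174 = (2*(-116)**2 + 11275) + 9174 = (2*13456 + 11275) + 9174 = (26912 + 11275) + 9174 = 38187 + 9174 = 47361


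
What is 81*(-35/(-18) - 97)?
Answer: -15399/2 ≈ -7699.5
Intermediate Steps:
81*(-35/(-18) - 97) = 81*(-35*(-1/18) - 97) = 81*(35/18 - 97) = 81*(-1711/18) = -15399/2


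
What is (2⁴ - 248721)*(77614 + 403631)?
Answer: -119688037725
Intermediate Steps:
(2⁴ - 248721)*(77614 + 403631) = (16 - 248721)*481245 = -248705*481245 = -119688037725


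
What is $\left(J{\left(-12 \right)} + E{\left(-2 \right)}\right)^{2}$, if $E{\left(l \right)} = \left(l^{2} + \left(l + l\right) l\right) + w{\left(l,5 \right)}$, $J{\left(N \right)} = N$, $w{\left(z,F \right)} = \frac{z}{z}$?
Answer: $1$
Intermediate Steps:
$w{\left(z,F \right)} = 1$
$E{\left(l \right)} = 1 + 3 l^{2}$ ($E{\left(l \right)} = \left(l^{2} + \left(l + l\right) l\right) + 1 = \left(l^{2} + 2 l l\right) + 1 = \left(l^{2} + 2 l^{2}\right) + 1 = 3 l^{2} + 1 = 1 + 3 l^{2}$)
$\left(J{\left(-12 \right)} + E{\left(-2 \right)}\right)^{2} = \left(-12 + \left(1 + 3 \left(-2\right)^{2}\right)\right)^{2} = \left(-12 + \left(1 + 3 \cdot 4\right)\right)^{2} = \left(-12 + \left(1 + 12\right)\right)^{2} = \left(-12 + 13\right)^{2} = 1^{2} = 1$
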